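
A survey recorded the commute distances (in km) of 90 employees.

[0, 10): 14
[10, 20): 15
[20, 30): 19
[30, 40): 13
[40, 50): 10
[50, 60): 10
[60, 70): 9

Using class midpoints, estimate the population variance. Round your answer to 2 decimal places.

359.06

Midpoints: 5, 15, 25, 35, 45, 55, 65
n = 90, Σfm = 2810, mean = 31.2222
Σfm² = 120050
Σf(m − x̄)² = Σfm² − (Σfm)²/n = 120050 − 2810²/90 = 32315.5556
Population variance = 32315.5556 / 90 = 359.0617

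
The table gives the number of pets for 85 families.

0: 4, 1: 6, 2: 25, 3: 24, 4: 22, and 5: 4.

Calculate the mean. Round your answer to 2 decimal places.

Values: 0, 1, 2, 3, 4, 5
Σfx = 4×0 + 6×1 + 25×2 + 24×3 + 22×4 + 4×5 = 236
n = Σf = 85
Mean = 236 / 85 = 2.7765

2.78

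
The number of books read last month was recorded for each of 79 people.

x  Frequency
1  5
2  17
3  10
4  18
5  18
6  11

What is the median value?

Cumulative frequencies: 5, 22, 32, 50, 68, 79
n = 79, so the median is the value in position (n+1)/2 = 40.
Position 40 falls at value 4.

4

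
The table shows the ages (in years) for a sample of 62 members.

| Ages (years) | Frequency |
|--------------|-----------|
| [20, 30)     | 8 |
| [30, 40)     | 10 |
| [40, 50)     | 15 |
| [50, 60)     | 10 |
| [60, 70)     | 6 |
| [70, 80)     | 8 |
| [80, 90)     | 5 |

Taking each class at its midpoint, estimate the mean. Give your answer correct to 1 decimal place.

Midpoints: 25, 35, 45, 55, 65, 75, 85
Σfm = 8×25 + 10×35 + 15×45 + 10×55 + 6×65 + 8×75 + 5×85 = 3190
n = Σf = 62
Mean = 3190 / 62 = 51.4516

51.5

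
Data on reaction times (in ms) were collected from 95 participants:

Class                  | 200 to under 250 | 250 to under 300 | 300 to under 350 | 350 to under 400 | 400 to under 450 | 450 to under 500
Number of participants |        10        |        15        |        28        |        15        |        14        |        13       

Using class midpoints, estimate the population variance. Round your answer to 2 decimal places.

5782.83

Midpoints: 225, 275, 325, 375, 425, 475
n = 95, Σfm = 33225, mean = 349.7368
Σfm² = 12169375
Σf(m − x̄)² = Σfm² − (Σfm)²/n = 12169375 − 33225²/95 = 549368.4211
Population variance = 549368.4211 / 95 = 5782.8255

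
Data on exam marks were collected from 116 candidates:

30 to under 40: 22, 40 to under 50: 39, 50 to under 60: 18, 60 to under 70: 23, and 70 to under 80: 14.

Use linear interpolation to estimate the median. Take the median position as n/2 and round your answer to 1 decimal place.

49.2

Cumulative frequencies: 22, 61, 79, 102, 116
n = 116; position = n/2 = 58.
This falls in the class 40 to under 50: L = 40, F = 22, f = 39, h = 10.
Median ≈ 40 + ((58 − 22) / 39) × 10 = 49.2308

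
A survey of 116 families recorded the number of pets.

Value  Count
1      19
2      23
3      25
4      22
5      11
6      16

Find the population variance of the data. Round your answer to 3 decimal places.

Values: 1, 2, 3, 4, 5, 6
n = 116, Σfx = 379, mean = 3.2672
Σfx² = 1539
Σf(x − x̄)² = Σfx² − (Σfx)²/n = 1539 − 379²/116 = 300.7155
Population variance = 300.7155 / 116 = 2.5924

2.592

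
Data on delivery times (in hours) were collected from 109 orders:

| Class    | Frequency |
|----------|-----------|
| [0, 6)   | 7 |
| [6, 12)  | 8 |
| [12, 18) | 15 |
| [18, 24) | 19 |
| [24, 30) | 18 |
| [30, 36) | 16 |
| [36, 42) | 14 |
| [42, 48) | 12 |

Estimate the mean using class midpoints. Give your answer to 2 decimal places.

25.84

Midpoints: 3, 9, 15, 21, 27, 33, 39, 45
Σfm = 7×3 + 8×9 + 15×15 + 19×21 + 18×27 + 16×33 + 14×39 + 12×45 = 2817
n = Σf = 109
Mean = 2817 / 109 = 25.8440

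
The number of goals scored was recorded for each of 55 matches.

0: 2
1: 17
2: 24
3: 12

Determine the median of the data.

Cumulative frequencies: 2, 19, 43, 55
n = 55, so the median is the value in position (n+1)/2 = 28.
Position 28 falls at value 2.

2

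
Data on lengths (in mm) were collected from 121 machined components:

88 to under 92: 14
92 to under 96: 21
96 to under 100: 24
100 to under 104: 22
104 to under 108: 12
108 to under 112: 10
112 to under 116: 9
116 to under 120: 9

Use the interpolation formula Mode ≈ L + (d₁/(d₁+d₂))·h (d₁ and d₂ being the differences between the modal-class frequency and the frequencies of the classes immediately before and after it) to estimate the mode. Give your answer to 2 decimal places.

Modal class: 96 to under 100 (highest frequency 24).
d₁ = 24 − 21 = 3, d₂ = 24 − 22 = 2
Mode ≈ 96 + (3/(3+2)) × 4 = 96 + 2.4000 = 98.4000

98.40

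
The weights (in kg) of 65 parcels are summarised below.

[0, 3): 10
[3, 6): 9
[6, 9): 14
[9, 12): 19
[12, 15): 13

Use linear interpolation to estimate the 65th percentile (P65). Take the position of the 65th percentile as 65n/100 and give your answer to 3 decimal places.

Cumulative frequencies: 10, 19, 33, 52, 65
n = 65; position = 65n/100 = 42.25.
This falls in the class [9, 12): L = 9, F = 33, f = 19, h = 3.
65th percentile ≈ 9 + ((42.25 − 33) / 19) × 3 = 10.4605

10.461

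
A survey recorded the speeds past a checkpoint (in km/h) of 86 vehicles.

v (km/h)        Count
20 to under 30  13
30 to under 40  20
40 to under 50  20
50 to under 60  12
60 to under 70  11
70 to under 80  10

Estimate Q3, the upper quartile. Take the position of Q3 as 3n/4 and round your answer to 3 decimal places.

59.583

Cumulative frequencies: 13, 33, 53, 65, 76, 86
n = 86; position = 3n/4 = 64.5.
This falls in the class 50 to under 60: L = 50, F = 53, f = 12, h = 10.
Upper quartile ≈ 50 + ((64.5 − 53) / 12) × 10 = 59.5833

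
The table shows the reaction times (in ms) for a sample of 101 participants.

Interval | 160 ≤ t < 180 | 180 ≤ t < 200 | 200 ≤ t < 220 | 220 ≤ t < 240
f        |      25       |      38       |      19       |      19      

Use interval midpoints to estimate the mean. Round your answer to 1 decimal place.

Midpoints: 170, 190, 210, 230
Σfm = 25×170 + 38×190 + 19×210 + 19×230 = 19830
n = Σf = 101
Mean = 19830 / 101 = 196.3366

196.3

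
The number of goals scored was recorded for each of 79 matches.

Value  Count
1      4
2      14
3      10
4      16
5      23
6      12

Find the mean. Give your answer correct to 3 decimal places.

3.962

Values: 1, 2, 3, 4, 5, 6
Σfx = 4×1 + 14×2 + 10×3 + 16×4 + 23×5 + 12×6 = 313
n = Σf = 79
Mean = 313 / 79 = 3.9620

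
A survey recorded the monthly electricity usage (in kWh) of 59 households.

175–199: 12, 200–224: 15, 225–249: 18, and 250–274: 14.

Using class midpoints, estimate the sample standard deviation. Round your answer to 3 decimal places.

Midpoints: 187, 212, 237, 262
n = 59, Σfm = 13358, mean = 226.4068
Σfm² = 3065846
Σf(m − x̄)² = Σfm² − (Σfm)²/n = 3065846 − 13358²/59 = 41504.2373
Sample variance = 41504.2373 / 58 = 715.5903
Standard deviation = √715.5903 = 26.7505

26.751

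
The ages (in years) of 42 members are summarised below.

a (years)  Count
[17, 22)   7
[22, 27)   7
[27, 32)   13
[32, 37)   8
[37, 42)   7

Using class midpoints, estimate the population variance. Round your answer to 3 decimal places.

42.248

Midpoints: 19.5, 24.5, 29.5, 34.5, 39.5
n = 42, Σfm = 1244, mean = 29.6190
Σfm² = 38620.5
Σf(m − x̄)² = Σfm² − (Σfm)²/n = 38620.5 − 1244²/42 = 1774.4048
Population variance = 1774.4048 / 42 = 42.2477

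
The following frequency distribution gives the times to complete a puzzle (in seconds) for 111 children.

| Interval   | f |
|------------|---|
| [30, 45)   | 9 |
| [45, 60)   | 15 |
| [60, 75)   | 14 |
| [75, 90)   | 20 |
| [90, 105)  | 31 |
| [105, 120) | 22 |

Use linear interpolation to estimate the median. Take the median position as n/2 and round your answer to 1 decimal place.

88.1

Cumulative frequencies: 9, 24, 38, 58, 89, 111
n = 111; position = n/2 = 55.5.
This falls in the class [75, 90): L = 75, F = 38, f = 20, h = 15.
Median ≈ 75 + ((55.5 − 38) / 20) × 15 = 88.1250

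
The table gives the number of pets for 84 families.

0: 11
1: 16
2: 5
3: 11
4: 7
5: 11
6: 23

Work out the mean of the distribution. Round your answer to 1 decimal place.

Values: 0, 1, 2, 3, 4, 5, 6
Σfx = 11×0 + 16×1 + 5×2 + 11×3 + 7×4 + 11×5 + 23×6 = 280
n = Σf = 84
Mean = 280 / 84 = 3.3333

3.3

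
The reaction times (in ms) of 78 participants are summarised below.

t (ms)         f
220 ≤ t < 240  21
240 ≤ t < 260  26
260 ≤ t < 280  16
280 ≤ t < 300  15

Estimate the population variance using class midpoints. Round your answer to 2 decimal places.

Midpoints: 230, 250, 270, 290
n = 78, Σfm = 20000, mean = 256.4103
Σfm² = 5163800
Σf(m − x̄)² = Σfm² − (Σfm)²/n = 5163800 − 20000²/78 = 35594.8718
Population variance = 35594.8718 / 78 = 456.3445

456.34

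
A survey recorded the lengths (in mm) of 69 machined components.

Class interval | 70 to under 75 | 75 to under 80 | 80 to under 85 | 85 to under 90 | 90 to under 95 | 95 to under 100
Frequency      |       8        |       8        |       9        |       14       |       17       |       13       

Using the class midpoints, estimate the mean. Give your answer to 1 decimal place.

87.1

Midpoints: 72.5, 77.5, 82.5, 87.5, 92.5, 97.5
Σfm = 8×72.5 + 8×77.5 + 9×82.5 + 14×87.5 + 17×92.5 + 13×97.5 = 6007.5
n = Σf = 69
Mean = 6007.5 / 69 = 87.0652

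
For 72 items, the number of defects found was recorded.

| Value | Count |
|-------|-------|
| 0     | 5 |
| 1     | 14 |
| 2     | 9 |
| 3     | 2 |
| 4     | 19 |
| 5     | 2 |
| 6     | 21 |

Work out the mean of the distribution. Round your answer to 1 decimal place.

Values: 0, 1, 2, 3, 4, 5, 6
Σfx = 5×0 + 14×1 + 9×2 + 2×3 + 19×4 + 2×5 + 21×6 = 250
n = Σf = 72
Mean = 250 / 72 = 3.4722

3.5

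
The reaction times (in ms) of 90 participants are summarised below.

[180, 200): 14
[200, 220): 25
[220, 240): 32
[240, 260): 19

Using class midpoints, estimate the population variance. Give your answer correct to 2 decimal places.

Midpoints: 190, 210, 230, 250
n = 90, Σfm = 20020, mean = 222.4444
Σfm² = 4488200
Σf(m − x̄)² = Σfm² − (Σfm)²/n = 4488200 − 20020²/90 = 34862.2222
Population variance = 34862.2222 / 90 = 387.3580

387.36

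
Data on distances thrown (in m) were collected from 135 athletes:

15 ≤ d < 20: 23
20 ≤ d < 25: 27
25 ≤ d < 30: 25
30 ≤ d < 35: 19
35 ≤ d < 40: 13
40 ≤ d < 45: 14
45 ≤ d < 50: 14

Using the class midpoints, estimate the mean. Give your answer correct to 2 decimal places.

30.09

Midpoints: 17.5, 22.5, 27.5, 32.5, 37.5, 42.5, 47.5
Σfm = 23×17.5 + 27×22.5 + 25×27.5 + 19×32.5 + 13×37.5 + 14×42.5 + 14×47.5 = 4062.5
n = Σf = 135
Mean = 4062.5 / 135 = 30.0926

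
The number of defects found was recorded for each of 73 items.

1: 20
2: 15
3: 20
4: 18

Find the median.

Cumulative frequencies: 20, 35, 55, 73
n = 73, so the median is the value in position (n+1)/2 = 37.
Position 37 falls at value 3.

3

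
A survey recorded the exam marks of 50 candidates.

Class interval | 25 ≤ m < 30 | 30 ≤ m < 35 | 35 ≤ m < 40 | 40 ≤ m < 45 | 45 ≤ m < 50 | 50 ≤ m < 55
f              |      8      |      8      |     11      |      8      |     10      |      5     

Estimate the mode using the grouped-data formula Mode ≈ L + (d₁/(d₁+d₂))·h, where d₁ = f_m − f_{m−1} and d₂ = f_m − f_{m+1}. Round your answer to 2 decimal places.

37.50

Modal class: 35 ≤ m < 40 (highest frequency 11).
d₁ = 11 − 8 = 3, d₂ = 11 − 8 = 3
Mode ≈ 35 + (3/(3+3)) × 5 = 35 + 2.5000 = 37.5000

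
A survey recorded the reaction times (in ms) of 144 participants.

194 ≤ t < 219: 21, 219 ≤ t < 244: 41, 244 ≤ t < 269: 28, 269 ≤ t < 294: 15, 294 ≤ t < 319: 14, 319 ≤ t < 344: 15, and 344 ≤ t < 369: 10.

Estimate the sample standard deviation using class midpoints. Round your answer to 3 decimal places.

45.657

Midpoints: 206.5, 231.5, 256.5, 281.5, 306.5, 331.5, 356.5
n = 144, Σfm = 38061, mean = 264.3125
Σfm² = 10358084
Σf(m − x̄)² = Σfm² − (Σfm)²/n = 10358084 − 38061²/144 = 298085.9375
Sample variance = 298085.9375 / 143 = 2084.5170
Standard deviation = √2084.5170 = 45.6565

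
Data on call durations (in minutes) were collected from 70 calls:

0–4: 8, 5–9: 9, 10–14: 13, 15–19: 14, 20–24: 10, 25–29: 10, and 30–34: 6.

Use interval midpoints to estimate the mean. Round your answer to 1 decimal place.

16.5

Midpoints: 2, 7, 12, 17, 22, 27, 32
Σfm = 8×2 + 9×7 + 13×12 + 14×17 + 10×22 + 10×27 + 6×32 = 1155
n = Σf = 70
Mean = 1155 / 70 = 16.5000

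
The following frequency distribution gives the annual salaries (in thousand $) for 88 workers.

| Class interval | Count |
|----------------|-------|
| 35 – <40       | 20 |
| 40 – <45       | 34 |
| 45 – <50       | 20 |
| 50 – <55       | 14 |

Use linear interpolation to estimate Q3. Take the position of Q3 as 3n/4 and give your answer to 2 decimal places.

Cumulative frequencies: 20, 54, 74, 88
n = 88; position = 3n/4 = 66.
This falls in the class 45 – <50: L = 45, F = 54, f = 20, h = 5.
Upper quartile ≈ 45 + ((66 − 54) / 20) × 5 = 48.0000

48.00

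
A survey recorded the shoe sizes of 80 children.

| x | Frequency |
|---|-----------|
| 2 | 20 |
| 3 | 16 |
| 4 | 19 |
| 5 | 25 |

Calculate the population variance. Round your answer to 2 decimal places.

Values: 2, 3, 4, 5
n = 80, Σfx = 289, mean = 3.6125
Σfx² = 1153
Σf(x − x̄)² = Σfx² − (Σfx)²/n = 1153 − 289²/80 = 108.9875
Population variance = 108.9875 / 80 = 1.3623

1.36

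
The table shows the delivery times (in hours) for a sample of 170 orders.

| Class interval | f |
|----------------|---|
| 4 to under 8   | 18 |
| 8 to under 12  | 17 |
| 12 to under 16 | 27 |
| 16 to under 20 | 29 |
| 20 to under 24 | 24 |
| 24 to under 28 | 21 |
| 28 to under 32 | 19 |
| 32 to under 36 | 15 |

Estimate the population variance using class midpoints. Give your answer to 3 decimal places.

70.475

Midpoints: 6, 10, 14, 18, 22, 26, 30, 34
n = 170, Σfm = 3332, mean = 19.6000
Σfm² = 77288
Σf(m − x̄)² = Σfm² − (Σfm)²/n = 77288 − 3332²/170 = 11980.8000
Population variance = 11980.8000 / 170 = 70.4753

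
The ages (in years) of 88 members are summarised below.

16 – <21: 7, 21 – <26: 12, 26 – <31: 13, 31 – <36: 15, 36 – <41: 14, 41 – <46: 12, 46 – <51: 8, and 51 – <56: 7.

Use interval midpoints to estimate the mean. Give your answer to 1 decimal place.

35.3

Midpoints: 18.5, 23.5, 28.5, 33.5, 38.5, 43.5, 48.5, 53.5
Σfm = 7×18.5 + 12×23.5 + 13×28.5 + 15×33.5 + 14×38.5 + 12×43.5 + 8×48.5 + 7×53.5 = 3108
n = Σf = 88
Mean = 3108 / 88 = 35.3182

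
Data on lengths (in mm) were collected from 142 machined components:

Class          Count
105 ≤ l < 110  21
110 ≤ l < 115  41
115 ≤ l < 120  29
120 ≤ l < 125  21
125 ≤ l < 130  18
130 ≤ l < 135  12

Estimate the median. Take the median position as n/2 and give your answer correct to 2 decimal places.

116.55

Cumulative frequencies: 21, 62, 91, 112, 130, 142
n = 142; position = n/2 = 71.
This falls in the class 115 ≤ l < 120: L = 115, F = 62, f = 29, h = 5.
Median ≈ 115 + ((71 − 62) / 29) × 5 = 116.5517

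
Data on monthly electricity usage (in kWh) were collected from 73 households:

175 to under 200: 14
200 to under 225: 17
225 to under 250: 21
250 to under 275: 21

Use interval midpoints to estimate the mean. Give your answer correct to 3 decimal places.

229.281

Midpoints: 187.5, 212.5, 237.5, 262.5
Σfm = 14×187.5 + 17×212.5 + 21×237.5 + 21×262.5 = 16737.5
n = Σf = 73
Mean = 16737.5 / 73 = 229.2808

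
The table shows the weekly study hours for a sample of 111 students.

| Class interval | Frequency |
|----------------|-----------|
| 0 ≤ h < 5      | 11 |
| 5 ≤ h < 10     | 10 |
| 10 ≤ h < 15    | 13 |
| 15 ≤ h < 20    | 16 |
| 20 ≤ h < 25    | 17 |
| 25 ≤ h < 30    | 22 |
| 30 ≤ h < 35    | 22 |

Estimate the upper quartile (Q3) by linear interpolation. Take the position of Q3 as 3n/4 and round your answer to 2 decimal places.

28.69

Cumulative frequencies: 11, 21, 34, 50, 67, 89, 111
n = 111; position = 3n/4 = 83.25.
This falls in the class 25 ≤ h < 30: L = 25, F = 67, f = 22, h = 5.
Upper quartile ≈ 25 + ((83.25 − 67) / 22) × 5 = 28.6932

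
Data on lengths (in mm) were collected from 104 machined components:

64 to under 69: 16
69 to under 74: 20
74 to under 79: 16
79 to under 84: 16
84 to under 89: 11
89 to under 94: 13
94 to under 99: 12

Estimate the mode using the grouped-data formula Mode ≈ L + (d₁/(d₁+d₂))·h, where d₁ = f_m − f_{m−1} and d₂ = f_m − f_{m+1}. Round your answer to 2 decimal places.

71.50

Modal class: 69 to under 74 (highest frequency 20).
d₁ = 20 − 16 = 4, d₂ = 20 − 16 = 4
Mode ≈ 69 + (4/(4+4)) × 5 = 69 + 2.5000 = 71.5000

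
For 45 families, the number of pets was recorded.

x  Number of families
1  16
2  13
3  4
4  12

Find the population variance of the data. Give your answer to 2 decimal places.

1.44

Values: 1, 2, 3, 4
n = 45, Σfx = 102, mean = 2.2667
Σfx² = 296
Σf(x − x̄)² = Σfx² − (Σfx)²/n = 296 − 102²/45 = 64.8000
Population variance = 64.8000 / 45 = 1.4400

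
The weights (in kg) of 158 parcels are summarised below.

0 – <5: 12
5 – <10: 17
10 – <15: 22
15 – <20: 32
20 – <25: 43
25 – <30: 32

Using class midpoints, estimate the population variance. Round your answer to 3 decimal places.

Midpoints: 2.5, 7.5, 12.5, 17.5, 22.5, 27.5
n = 158, Σfm = 2840, mean = 17.9747
Σfm² = 60237.5
Σf(m − x̄)² = Σfm² − (Σfm)²/n = 60237.5 − 2840²/158 = 9189.3987
Population variance = 9189.3987 / 158 = 58.1608

58.161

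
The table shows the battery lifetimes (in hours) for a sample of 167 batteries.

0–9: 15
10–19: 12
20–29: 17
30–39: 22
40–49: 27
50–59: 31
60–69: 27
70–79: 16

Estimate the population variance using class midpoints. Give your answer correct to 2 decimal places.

430.44

Midpoints: 4.5, 14.5, 24.5, 34.5, 44.5, 54.5, 64.5, 74.5
n = 167, Σfm = 7241.5, mean = 43.3623
Σfm² = 385891.75
Σf(m − x̄)² = Σfm² − (Σfm)²/n = 385891.75 − 7241.5²/167 = 71883.8323
Population variance = 71883.8323 / 167 = 430.4421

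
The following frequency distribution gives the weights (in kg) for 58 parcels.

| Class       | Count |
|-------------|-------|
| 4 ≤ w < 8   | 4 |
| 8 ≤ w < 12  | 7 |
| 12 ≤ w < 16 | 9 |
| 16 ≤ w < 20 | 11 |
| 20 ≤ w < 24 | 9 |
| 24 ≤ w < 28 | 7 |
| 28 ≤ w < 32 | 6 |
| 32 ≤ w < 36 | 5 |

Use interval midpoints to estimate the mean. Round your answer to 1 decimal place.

Midpoints: 6, 10, 14, 18, 22, 26, 30, 34
Σfm = 4×6 + 7×10 + 9×14 + 11×18 + 9×22 + 7×26 + 6×30 + 5×34 = 1148
n = Σf = 58
Mean = 1148 / 58 = 19.7931

19.8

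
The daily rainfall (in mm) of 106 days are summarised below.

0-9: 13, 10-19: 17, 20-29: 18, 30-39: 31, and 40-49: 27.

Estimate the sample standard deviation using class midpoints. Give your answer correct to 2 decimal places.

Midpoints: 4.5, 14.5, 24.5, 34.5, 44.5
n = 106, Σfm = 3017, mean = 28.4623
Σfm² = 105006.5
Σf(m − x̄)² = Σfm² − (Σfm)²/n = 105006.5 − 3017²/106 = 19135.8491
Sample variance = 19135.8491 / 105 = 182.2462
Standard deviation = √182.2462 = 13.4999

13.50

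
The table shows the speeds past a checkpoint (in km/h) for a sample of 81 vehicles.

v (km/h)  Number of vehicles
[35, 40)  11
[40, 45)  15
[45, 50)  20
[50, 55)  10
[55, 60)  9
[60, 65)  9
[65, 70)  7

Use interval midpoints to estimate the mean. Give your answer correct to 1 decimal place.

50.3

Midpoints: 37.5, 42.5, 47.5, 52.5, 57.5, 62.5, 67.5
Σfm = 11×37.5 + 15×42.5 + 20×47.5 + 10×52.5 + 9×57.5 + 9×62.5 + 7×67.5 = 4077.5
n = Σf = 81
Mean = 4077.5 / 81 = 50.3395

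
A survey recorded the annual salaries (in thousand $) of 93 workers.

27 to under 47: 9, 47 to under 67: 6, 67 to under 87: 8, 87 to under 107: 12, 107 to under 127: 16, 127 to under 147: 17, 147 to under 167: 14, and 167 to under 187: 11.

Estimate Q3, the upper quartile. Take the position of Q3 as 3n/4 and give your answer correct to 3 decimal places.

149.500

Cumulative frequencies: 9, 15, 23, 35, 51, 68, 82, 93
n = 93; position = 3n/4 = 69.75.
This falls in the class 147 to under 167: L = 147, F = 68, f = 14, h = 20.
Upper quartile ≈ 147 + ((69.75 − 68) / 14) × 20 = 149.5000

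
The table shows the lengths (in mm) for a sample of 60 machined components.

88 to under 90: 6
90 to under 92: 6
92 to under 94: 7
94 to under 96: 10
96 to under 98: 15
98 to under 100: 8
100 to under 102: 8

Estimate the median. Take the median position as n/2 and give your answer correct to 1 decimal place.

96.1

Cumulative frequencies: 6, 12, 19, 29, 44, 52, 60
n = 60; position = n/2 = 30.
This falls in the class 96 to under 98: L = 96, F = 29, f = 15, h = 2.
Median ≈ 96 + ((30 − 29) / 15) × 2 = 96.1333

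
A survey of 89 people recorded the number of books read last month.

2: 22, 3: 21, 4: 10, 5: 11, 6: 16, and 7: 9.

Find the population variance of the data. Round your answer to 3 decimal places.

Values: 2, 3, 4, 5, 6, 7
n = 89, Σfx = 361, mean = 4.0562
Σfx² = 1729
Σf(x − x̄)² = Σfx² − (Σfx)²/n = 1729 − 361²/89 = 264.7191
Population variance = 264.7191 / 89 = 2.9744

2.974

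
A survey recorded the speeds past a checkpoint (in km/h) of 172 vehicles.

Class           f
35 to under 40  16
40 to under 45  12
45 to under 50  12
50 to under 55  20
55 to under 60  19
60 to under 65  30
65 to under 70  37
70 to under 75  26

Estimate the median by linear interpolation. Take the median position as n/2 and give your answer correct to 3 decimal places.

61.167

Cumulative frequencies: 16, 28, 40, 60, 79, 109, 146, 172
n = 172; position = n/2 = 86.
This falls in the class 60 to under 65: L = 60, F = 79, f = 30, h = 5.
Median ≈ 60 + ((86 − 79) / 30) × 5 = 61.1667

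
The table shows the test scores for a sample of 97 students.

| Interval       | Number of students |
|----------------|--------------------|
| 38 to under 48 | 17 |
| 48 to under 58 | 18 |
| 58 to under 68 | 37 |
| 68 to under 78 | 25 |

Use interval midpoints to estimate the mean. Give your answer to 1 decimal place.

Midpoints: 43, 53, 63, 73
Σfm = 17×43 + 18×53 + 37×63 + 25×73 = 5841
n = Σf = 97
Mean = 5841 / 97 = 60.2165

60.2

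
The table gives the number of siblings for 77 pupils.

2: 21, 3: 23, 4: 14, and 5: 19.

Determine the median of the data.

Cumulative frequencies: 21, 44, 58, 77
n = 77, so the median is the value in position (n+1)/2 = 39.
Position 39 falls at value 3.

3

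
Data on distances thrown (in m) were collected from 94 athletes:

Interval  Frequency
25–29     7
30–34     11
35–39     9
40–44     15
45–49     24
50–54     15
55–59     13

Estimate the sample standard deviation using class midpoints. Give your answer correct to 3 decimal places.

Midpoints: 27, 32, 37, 42, 47, 52, 57
n = 94, Σfm = 4153, mean = 44.1809
Σfm² = 190961
Σf(m − x̄)² = Σfm² − (Σfm)²/n = 190961 − 4153²/94 = 7477.9255
Sample variance = 7477.9255 / 93 = 80.4078
Standard deviation = √80.4078 = 8.9670

8.967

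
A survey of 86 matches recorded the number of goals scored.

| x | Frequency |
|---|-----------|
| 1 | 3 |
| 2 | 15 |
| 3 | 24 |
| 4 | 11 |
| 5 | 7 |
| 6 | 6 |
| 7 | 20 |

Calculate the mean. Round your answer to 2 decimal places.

4.19

Values: 1, 2, 3, 4, 5, 6, 7
Σfx = 3×1 + 15×2 + 24×3 + 11×4 + 7×5 + 6×6 + 20×7 = 360
n = Σf = 86
Mean = 360 / 86 = 4.1860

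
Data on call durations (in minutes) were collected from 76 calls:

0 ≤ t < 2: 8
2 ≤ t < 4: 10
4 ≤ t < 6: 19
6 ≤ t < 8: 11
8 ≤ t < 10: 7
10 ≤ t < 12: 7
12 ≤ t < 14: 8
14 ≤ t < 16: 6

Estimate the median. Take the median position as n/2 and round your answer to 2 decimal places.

6.18

Cumulative frequencies: 8, 18, 37, 48, 55, 62, 70, 76
n = 76; position = n/2 = 38.
This falls in the class 6 ≤ t < 8: L = 6, F = 37, f = 11, h = 2.
Median ≈ 6 + ((38 − 37) / 11) × 2 = 6.1818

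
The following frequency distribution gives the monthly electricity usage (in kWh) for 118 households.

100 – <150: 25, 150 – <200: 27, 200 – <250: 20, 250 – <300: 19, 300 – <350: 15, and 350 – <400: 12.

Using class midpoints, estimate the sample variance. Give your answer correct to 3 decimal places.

6697.813

Midpoints: 125, 175, 225, 275, 325, 375
n = 118, Σfm = 26950, mean = 228.3898
Σfm² = 6938750
Σf(m − x̄)² = Σfm² − (Σfm)²/n = 6938750 − 26950²/118 = 783644.0678
Sample variance = 783644.0678 / 117 = 6697.8125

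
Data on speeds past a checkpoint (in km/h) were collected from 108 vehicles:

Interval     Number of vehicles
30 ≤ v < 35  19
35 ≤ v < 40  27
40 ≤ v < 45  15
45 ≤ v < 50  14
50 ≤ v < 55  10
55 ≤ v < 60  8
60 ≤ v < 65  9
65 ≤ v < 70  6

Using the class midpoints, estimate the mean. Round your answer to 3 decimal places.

45.231

Midpoints: 32.5, 37.5, 42.5, 47.5, 52.5, 57.5, 62.5, 67.5
Σfm = 19×32.5 + 27×37.5 + 15×42.5 + 14×47.5 + 10×52.5 + 8×57.5 + 9×62.5 + 6×67.5 = 4885
n = Σf = 108
Mean = 4885 / 108 = 45.2315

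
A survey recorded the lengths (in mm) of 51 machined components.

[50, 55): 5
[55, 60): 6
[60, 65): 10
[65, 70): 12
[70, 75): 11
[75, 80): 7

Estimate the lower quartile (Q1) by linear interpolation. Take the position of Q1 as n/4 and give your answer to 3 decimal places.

Cumulative frequencies: 5, 11, 21, 33, 44, 51
n = 51; position = n/4 = 12.75.
This falls in the class [60, 65): L = 60, F = 11, f = 10, h = 5.
Lower quartile ≈ 60 + ((12.75 − 11) / 10) × 5 = 60.8750

60.875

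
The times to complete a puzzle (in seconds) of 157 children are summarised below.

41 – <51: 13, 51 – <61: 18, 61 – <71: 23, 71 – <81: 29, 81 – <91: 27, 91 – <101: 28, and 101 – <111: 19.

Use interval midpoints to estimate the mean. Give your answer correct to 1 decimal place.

78.7

Midpoints: 46, 56, 66, 76, 86, 96, 106
Σfm = 13×46 + 18×56 + 23×66 + 29×76 + 27×86 + 28×96 + 19×106 = 12352
n = Σf = 157
Mean = 12352 / 157 = 78.6752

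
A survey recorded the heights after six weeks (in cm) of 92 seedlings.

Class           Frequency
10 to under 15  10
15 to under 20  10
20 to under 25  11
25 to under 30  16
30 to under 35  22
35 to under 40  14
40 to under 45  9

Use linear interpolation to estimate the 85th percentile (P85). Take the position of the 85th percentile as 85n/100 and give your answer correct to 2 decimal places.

Cumulative frequencies: 10, 20, 31, 47, 69, 83, 92
n = 92; position = 85n/100 = 78.2.
This falls in the class 35 to under 40: L = 35, F = 69, f = 14, h = 5.
85th percentile ≈ 35 + ((78.2 − 69) / 14) × 5 = 38.2857

38.29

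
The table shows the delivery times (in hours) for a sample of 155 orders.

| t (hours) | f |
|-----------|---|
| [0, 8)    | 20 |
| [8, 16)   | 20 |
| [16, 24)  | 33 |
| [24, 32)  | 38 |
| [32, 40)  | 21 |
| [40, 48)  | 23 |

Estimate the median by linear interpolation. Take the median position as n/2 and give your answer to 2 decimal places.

24.95

Cumulative frequencies: 20, 40, 73, 111, 132, 155
n = 155; position = n/2 = 77.5.
This falls in the class [24, 32): L = 24, F = 73, f = 38, h = 8.
Median ≈ 24 + ((77.5 − 73) / 38) × 8 = 24.9474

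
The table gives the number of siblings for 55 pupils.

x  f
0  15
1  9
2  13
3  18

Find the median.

2

Cumulative frequencies: 15, 24, 37, 55
n = 55, so the median is the value in position (n+1)/2 = 28.
Position 28 falls at value 2.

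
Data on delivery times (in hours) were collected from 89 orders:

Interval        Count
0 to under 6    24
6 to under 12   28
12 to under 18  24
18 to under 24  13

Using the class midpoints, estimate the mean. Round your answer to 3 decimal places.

Midpoints: 3, 9, 15, 21
Σfm = 24×3 + 28×9 + 24×15 + 13×21 = 957
n = Σf = 89
Mean = 957 / 89 = 10.7528

10.753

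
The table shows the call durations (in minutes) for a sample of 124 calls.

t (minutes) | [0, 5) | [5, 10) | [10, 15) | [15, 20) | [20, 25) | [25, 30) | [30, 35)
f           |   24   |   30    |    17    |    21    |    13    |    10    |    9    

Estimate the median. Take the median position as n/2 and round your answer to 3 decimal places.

Cumulative frequencies: 24, 54, 71, 92, 105, 115, 124
n = 124; position = n/2 = 62.
This falls in the class [10, 15): L = 10, F = 54, f = 17, h = 5.
Median ≈ 10 + ((62 − 54) / 17) × 5 = 12.3529

12.353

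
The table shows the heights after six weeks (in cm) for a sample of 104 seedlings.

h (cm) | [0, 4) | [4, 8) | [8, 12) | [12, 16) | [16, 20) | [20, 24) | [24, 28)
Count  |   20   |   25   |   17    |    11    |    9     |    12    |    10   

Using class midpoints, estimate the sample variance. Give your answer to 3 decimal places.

62.853

Midpoints: 2, 6, 10, 14, 18, 22, 26
n = 104, Σfm = 1200, mean = 11.5385
Σfm² = 20320
Σf(m − x̄)² = Σfm² − (Σfm)²/n = 20320 − 1200²/104 = 6473.8462
Sample variance = 6473.8462 / 103 = 62.8529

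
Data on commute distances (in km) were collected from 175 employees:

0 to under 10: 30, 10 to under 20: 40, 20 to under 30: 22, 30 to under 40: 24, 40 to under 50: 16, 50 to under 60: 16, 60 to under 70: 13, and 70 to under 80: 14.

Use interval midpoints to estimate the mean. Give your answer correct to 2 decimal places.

32.20

Midpoints: 5, 15, 25, 35, 45, 55, 65, 75
Σfm = 30×5 + 40×15 + 22×25 + 24×35 + 16×45 + 16×55 + 13×65 + 14×75 = 5635
n = Σf = 175
Mean = 5635 / 175 = 32.2000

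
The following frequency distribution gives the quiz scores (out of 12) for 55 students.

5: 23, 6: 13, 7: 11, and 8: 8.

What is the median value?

6

Cumulative frequencies: 23, 36, 47, 55
n = 55, so the median is the value in position (n+1)/2 = 28.
Position 28 falls at value 6.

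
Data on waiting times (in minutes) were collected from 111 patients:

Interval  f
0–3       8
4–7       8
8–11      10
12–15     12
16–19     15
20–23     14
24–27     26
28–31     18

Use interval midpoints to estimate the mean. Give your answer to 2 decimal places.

18.65

Midpoints: 1.5, 5.5, 9.5, 13.5, 17.5, 21.5, 25.5, 29.5
Σfm = 8×1.5 + 8×5.5 + 10×9.5 + 12×13.5 + 15×17.5 + 14×21.5 + 26×25.5 + 18×29.5 = 2070.5
n = Σf = 111
Mean = 2070.5 / 111 = 18.6532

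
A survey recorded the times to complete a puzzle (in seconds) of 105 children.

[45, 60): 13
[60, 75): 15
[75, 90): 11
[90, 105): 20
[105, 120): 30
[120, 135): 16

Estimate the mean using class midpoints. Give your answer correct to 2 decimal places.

Midpoints: 52.5, 67.5, 82.5, 97.5, 112.5, 127.5
Σfm = 13×52.5 + 15×67.5 + 11×82.5 + 20×97.5 + 30×112.5 + 16×127.5 = 9967.5
n = Σf = 105
Mean = 9967.5 / 105 = 94.9286

94.93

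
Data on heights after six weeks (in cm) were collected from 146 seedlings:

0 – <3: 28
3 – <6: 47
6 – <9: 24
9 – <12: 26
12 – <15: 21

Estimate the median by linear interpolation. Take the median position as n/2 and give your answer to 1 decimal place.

Cumulative frequencies: 28, 75, 99, 125, 146
n = 146; position = n/2 = 73.
This falls in the class 3 – <6: L = 3, F = 28, f = 47, h = 3.
Median ≈ 3 + ((73 − 28) / 47) × 3 = 5.8723

5.9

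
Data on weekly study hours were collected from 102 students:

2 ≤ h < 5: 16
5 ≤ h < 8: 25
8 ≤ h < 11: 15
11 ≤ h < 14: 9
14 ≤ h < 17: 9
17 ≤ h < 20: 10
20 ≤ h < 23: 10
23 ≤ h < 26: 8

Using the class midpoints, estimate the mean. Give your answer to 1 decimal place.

Midpoints: 3.5, 6.5, 9.5, 12.5, 15.5, 18.5, 21.5, 24.5
Σfm = 16×3.5 + 25×6.5 + 15×9.5 + 9×12.5 + 9×15.5 + 10×18.5 + 10×21.5 + 8×24.5 = 1209
n = Σf = 102
Mean = 1209 / 102 = 11.8529

11.9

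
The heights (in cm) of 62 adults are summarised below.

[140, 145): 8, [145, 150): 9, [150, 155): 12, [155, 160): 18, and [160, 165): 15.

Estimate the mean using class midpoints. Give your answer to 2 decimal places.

Midpoints: 142.5, 147.5, 152.5, 157.5, 162.5
Σfm = 8×142.5 + 9×147.5 + 12×152.5 + 18×157.5 + 15×162.5 = 9570
n = Σf = 62
Mean = 9570 / 62 = 154.3548

154.35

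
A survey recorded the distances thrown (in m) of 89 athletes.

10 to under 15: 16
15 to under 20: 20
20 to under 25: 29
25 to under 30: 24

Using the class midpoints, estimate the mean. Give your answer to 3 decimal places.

Midpoints: 12.5, 17.5, 22.5, 27.5
Σfm = 16×12.5 + 20×17.5 + 29×22.5 + 24×27.5 = 1862.5
n = Σf = 89
Mean = 1862.5 / 89 = 20.9270

20.927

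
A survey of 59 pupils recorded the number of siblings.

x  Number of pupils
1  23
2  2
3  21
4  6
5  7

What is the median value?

Cumulative frequencies: 23, 25, 46, 52, 59
n = 59, so the median is the value in position (n+1)/2 = 30.
Position 30 falls at value 3.

3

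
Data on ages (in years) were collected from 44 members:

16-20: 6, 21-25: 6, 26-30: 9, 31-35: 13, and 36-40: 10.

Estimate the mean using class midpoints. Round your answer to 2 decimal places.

29.70

Midpoints: 18, 23, 28, 33, 38
Σfm = 6×18 + 6×23 + 9×28 + 13×33 + 10×38 = 1307
n = Σf = 44
Mean = 1307 / 44 = 29.7045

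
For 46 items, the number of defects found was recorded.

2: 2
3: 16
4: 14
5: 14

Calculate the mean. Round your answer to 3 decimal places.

3.870

Values: 2, 3, 4, 5
Σfx = 2×2 + 16×3 + 14×4 + 14×5 = 178
n = Σf = 46
Mean = 178 / 46 = 3.8696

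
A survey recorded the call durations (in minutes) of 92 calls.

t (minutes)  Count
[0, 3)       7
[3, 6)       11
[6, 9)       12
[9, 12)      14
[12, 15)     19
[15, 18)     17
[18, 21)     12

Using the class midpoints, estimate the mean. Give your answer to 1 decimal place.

11.6

Midpoints: 1.5, 4.5, 7.5, 10.5, 13.5, 16.5, 19.5
Σfm = 7×1.5 + 11×4.5 + 12×7.5 + 14×10.5 + 19×13.5 + 17×16.5 + 12×19.5 = 1068
n = Σf = 92
Mean = 1068 / 92 = 11.6087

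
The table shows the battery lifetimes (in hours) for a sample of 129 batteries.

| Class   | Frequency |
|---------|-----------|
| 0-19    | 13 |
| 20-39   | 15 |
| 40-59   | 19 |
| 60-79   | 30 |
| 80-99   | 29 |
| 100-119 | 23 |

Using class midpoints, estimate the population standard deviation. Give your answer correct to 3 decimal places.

Midpoints: 9.5, 29.5, 49.5, 69.5, 89.5, 109.5
n = 129, Σfm = 8705.5, mean = 67.4845
Σfm² = 713762.25
Σf(m − x̄)² = Σfm² − (Σfm)²/n = 713762.25 − 8705.5²/129 = 126275.9690
Population variance = 126275.9690 / 129 = 978.8835
Standard deviation = √978.8835 = 31.2871

31.287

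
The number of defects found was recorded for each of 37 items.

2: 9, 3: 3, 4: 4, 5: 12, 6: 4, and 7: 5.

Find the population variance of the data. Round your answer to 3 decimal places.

Values: 2, 3, 4, 5, 6, 7
n = 37, Σfx = 162, mean = 4.3784
Σfx² = 816
Σf(x − x̄)² = Σfx² − (Σfx)²/n = 816 − 162²/37 = 106.7027
Population variance = 106.7027 / 37 = 2.8839

2.884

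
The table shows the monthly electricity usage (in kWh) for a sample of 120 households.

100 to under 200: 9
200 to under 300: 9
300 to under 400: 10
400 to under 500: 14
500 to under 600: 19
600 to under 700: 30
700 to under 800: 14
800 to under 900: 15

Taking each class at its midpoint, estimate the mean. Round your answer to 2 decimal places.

555.00

Midpoints: 150, 250, 350, 450, 550, 650, 750, 850
Σfm = 9×150 + 9×250 + 10×350 + 14×450 + 19×550 + 30×650 + 14×750 + 15×850 = 66600
n = Σf = 120
Mean = 66600 / 120 = 555.0000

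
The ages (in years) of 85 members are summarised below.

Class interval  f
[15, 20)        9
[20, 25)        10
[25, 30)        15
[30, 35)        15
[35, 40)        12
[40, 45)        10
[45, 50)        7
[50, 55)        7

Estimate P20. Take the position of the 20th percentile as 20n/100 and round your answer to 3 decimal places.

Cumulative frequencies: 9, 19, 34, 49, 61, 71, 78, 85
n = 85; position = 20n/100 = 17.
This falls in the class [20, 25): L = 20, F = 9, f = 10, h = 5.
20th percentile ≈ 20 + ((17 − 9) / 10) × 5 = 24.0000

24.000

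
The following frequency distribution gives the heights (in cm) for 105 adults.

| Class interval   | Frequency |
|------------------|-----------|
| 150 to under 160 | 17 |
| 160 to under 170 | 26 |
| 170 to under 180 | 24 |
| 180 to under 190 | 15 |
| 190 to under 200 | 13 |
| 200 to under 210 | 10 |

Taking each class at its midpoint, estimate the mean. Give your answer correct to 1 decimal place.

Midpoints: 155, 165, 175, 185, 195, 205
Σfm = 17×155 + 26×165 + 24×175 + 15×185 + 13×195 + 10×205 = 18485
n = Σf = 105
Mean = 18485 / 105 = 176.0476

176.0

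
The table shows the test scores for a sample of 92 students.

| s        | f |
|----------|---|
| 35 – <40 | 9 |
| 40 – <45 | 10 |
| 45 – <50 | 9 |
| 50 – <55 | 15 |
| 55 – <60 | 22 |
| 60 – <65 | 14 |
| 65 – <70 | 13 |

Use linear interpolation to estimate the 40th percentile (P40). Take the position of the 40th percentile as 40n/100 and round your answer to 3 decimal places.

Cumulative frequencies: 9, 19, 28, 43, 65, 79, 92
n = 92; position = 40n/100 = 36.8.
This falls in the class 50 – <55: L = 50, F = 28, f = 15, h = 5.
40th percentile ≈ 50 + ((36.8 − 28) / 15) × 5 = 52.9333

52.933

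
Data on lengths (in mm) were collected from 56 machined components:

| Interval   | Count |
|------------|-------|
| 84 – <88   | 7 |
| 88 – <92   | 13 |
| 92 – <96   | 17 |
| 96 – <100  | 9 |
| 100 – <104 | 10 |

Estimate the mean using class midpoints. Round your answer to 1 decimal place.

Midpoints: 86, 90, 94, 98, 102
Σfm = 7×86 + 13×90 + 17×94 + 9×98 + 10×102 = 5272
n = Σf = 56
Mean = 5272 / 56 = 94.1429

94.1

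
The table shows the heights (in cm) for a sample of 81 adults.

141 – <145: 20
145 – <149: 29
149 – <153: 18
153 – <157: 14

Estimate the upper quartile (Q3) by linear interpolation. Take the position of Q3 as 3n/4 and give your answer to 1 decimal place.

Cumulative frequencies: 20, 49, 67, 81
n = 81; position = 3n/4 = 60.75.
This falls in the class 149 – <153: L = 149, F = 49, f = 18, h = 4.
Upper quartile ≈ 149 + ((60.75 − 49) / 18) × 4 = 151.6111

151.6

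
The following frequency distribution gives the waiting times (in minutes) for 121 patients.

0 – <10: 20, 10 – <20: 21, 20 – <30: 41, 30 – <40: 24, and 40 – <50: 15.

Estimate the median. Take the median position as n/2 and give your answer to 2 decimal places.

Cumulative frequencies: 20, 41, 82, 106, 121
n = 121; position = n/2 = 60.5.
This falls in the class 20 – <30: L = 20, F = 41, f = 41, h = 10.
Median ≈ 20 + ((60.5 − 41) / 41) × 10 = 24.7561

24.76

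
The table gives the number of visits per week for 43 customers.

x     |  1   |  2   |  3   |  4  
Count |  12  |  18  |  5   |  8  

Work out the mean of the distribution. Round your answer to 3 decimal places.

2.209

Values: 1, 2, 3, 4
Σfx = 12×1 + 18×2 + 5×3 + 8×4 = 95
n = Σf = 43
Mean = 95 / 43 = 2.2093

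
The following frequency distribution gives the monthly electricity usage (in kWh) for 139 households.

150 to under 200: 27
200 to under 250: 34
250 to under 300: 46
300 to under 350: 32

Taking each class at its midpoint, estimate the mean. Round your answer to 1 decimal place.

Midpoints: 175, 225, 275, 325
Σfm = 27×175 + 34×225 + 46×275 + 32×325 = 35425
n = Σf = 139
Mean = 35425 / 139 = 254.8561

254.9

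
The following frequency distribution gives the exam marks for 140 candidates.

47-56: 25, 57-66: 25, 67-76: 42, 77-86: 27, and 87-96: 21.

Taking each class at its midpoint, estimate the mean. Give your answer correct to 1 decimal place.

Midpoints: 51.5, 61.5, 71.5, 81.5, 91.5
Σfm = 25×51.5 + 25×61.5 + 42×71.5 + 27×81.5 + 21×91.5 = 9950
n = Σf = 140
Mean = 9950 / 140 = 71.0714

71.1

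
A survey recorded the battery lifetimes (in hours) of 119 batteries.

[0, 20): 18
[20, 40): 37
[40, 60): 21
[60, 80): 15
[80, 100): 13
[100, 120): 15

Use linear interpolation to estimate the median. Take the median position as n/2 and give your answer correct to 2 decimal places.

44.29

Cumulative frequencies: 18, 55, 76, 91, 104, 119
n = 119; position = n/2 = 59.5.
This falls in the class [40, 60): L = 40, F = 55, f = 21, h = 20.
Median ≈ 40 + ((59.5 − 55) / 21) × 20 = 44.2857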